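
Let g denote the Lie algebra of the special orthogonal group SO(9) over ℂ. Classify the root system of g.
B_4

This is so(9) with 9 odd, which has dimension 9(9-1)/2 = 36 and rank (9-1)/2 = 4. In the classification of classical Lie algebras, the orthogonal algebra so(2n+1) in an odd number of variables has type B_n; here n = 4, so the Dynkin diagram is a chain of 4 nodes with a double edge at one end; the terminal node there is the unique short simple root (B_4). Hence the type is B_4.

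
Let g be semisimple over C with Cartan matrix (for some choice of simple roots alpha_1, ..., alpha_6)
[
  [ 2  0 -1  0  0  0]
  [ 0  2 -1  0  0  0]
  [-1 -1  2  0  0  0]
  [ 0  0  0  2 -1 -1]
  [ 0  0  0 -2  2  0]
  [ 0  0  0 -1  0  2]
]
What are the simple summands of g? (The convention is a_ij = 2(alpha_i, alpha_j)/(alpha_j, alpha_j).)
type A_3 + type C_3

The diagram associated to this matrix has two connected components: the simple roots {alpha_1, alpha_2, alpha_3} form a chain of 3 nodes with single edges (A_3), and {alpha_4, alpha_5, alpha_6} form a chain of 3 nodes with a double edge at one end; the terminal node there is the unique long simple root (C_3). A semisimple Lie algebra decomposes uniquely as the direct sum of simple ideals, one per connected component of its Dynkin diagram, so g ≅ A_3 ⊕ C_3 (dimension 15 + 21 = 36).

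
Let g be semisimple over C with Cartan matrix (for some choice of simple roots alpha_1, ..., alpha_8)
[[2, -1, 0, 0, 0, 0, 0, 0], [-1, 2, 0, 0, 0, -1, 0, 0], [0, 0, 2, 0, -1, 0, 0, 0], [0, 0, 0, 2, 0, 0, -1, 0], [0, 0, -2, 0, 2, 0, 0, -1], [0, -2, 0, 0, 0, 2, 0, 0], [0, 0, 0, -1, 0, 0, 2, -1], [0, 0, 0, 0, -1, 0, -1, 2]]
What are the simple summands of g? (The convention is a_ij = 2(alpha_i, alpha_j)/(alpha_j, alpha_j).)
The diagram associated to this matrix has two connected components: the simple roots {alpha_3, alpha_4, alpha_5, alpha_7, alpha_8} form a chain of 5 nodes with a double edge at one end; the terminal node there is the unique short simple root (B_5), and {alpha_1, alpha_2, alpha_6} form a chain of 3 nodes with a double edge at one end; the terminal node there is the unique long simple root (C_3). A semisimple Lie algebra decomposes uniquely as the direct sum of simple ideals, one per connected component of its Dynkin diagram, so g ≅ B_5 ⊕ C_3 (dimension 55 + 21 = 76).

B_5 + C_3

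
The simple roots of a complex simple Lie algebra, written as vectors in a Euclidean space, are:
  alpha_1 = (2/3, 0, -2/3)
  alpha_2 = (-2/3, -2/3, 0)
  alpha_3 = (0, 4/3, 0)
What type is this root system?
Compute the Cartan integers a_ij = 2(alpha_i, alpha_j)/(alpha_j, alpha_j); the resulting 3x3 Cartan matrix is
[[2, -1, 0], [-1, 2, -1], [0, -2, 2]].
The roots have two lengths (squared-length ratio 2:1); the short ones are alpha_{1,2}. The associated Dynkin diagram is a chain of 3 nodes with a double edge at one end; the terminal node there is the unique long simple root (C_3), so the type is C_3 (the algebra sp(6)).

C_3 (sp(6))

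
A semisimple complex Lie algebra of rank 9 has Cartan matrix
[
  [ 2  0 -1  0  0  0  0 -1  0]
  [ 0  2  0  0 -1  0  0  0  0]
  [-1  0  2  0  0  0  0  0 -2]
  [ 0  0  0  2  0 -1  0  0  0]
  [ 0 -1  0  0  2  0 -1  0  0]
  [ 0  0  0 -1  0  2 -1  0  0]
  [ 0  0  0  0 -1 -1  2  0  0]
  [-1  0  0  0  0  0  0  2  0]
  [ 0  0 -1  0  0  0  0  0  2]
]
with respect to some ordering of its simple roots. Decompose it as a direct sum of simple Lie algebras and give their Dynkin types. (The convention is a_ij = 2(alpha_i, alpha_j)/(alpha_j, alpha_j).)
The diagram associated to this matrix has two connected components: the simple roots {alpha_2, alpha_4, alpha_5, alpha_6, alpha_7} form a chain of 5 nodes with single edges (A_5), and {alpha_1, alpha_3, alpha_8, alpha_9} form a chain of 4 nodes with a double edge at one end; the terminal node there is the unique short simple root (B_4). A semisimple Lie algebra decomposes uniquely as the direct sum of simple ideals, one per connected component of its Dynkin diagram, so g ≅ A_5 ⊕ B_4 (dimension 35 + 36 = 71).

A_5 (sl(6)) + B_4 (so(9))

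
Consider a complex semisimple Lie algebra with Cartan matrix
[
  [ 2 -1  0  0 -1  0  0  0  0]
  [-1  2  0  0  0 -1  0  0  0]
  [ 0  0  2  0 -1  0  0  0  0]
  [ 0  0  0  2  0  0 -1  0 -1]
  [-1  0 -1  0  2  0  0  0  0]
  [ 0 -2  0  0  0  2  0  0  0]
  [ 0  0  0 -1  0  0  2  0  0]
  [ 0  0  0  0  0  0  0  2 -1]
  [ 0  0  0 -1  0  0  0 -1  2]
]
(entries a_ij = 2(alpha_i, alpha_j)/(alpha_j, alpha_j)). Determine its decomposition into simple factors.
The diagram associated to this matrix has two connected components: the simple roots {alpha_4, alpha_7, alpha_8, alpha_9} form a chain of 4 nodes with single edges (A_4), and {alpha_1, alpha_2, alpha_3, alpha_5, alpha_6} form a chain of 5 nodes with a double edge at one end; the terminal node there is the unique long simple root (C_5). A semisimple Lie algebra decomposes uniquely as the direct sum of simple ideals, one per connected component of its Dynkin diagram, so g ≅ A_4 ⊕ C_5 (dimension 24 + 55 = 79).

type A_4 + type C_5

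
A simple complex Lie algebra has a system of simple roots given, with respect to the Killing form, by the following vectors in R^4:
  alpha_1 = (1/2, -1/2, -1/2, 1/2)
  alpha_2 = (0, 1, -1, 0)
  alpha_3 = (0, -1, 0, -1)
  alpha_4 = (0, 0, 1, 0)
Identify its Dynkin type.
Compute the Cartan integers a_ij = 2(alpha_i, alpha_j)/(alpha_j, alpha_j); the resulting 4x4 Cartan matrix is
[[2, 0, 0, -1], [0, 2, -1, -2], [0, -1, 2, 0], [-1, -1, 0, 2]].
The roots have two lengths (squared-length ratio 2:1); the short ones are alpha_{1,4}. The associated Dynkin diagram is a chain of 4 nodes with a double edge between the middle two (F_4), so the type is F_4.

F4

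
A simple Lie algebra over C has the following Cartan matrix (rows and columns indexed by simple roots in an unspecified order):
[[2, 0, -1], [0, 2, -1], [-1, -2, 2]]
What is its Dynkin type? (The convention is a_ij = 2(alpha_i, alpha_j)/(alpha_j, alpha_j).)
B_3

The matrix has rank 3 with 2's on the diagonal. Reading the off-diagonal entries as Dynkin edges (a single edge where a_ij = a_ji = -1; a double or triple edge where a_ij * a_ji = 2 or 3), the diagram is a chain of 3 nodes with a double edge at one end; the terminal node there is the unique short simple root (B_3). One simple-root ordering that puts it in standard form is (alpha_1, alpha_3, alpha_2). So the algebra is type B_3, i.e. so(7).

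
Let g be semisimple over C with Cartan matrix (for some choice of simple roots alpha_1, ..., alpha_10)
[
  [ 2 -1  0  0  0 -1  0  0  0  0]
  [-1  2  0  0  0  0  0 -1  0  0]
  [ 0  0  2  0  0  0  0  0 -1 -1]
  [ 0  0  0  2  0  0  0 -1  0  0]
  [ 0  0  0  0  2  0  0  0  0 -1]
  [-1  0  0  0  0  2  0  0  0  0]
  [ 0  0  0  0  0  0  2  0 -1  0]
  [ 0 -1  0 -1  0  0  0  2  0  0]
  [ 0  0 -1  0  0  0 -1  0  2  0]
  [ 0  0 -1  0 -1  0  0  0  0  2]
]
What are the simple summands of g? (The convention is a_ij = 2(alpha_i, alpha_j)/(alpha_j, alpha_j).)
The diagram associated to this matrix has two connected components: the simple roots {alpha_1, alpha_2, alpha_4, alpha_6, alpha_8} form a chain of 5 nodes with single edges (A_5), and {alpha_3, alpha_5, alpha_7, alpha_9, alpha_10} form a chain of 5 nodes with single edges (A_5). A semisimple Lie algebra decomposes uniquely as the direct sum of simple ideals, one per connected component of its Dynkin diagram, so g ≅ A_5 ⊕ A_5 (dimension 35 + 35 = 70).

type A_5 + type A_5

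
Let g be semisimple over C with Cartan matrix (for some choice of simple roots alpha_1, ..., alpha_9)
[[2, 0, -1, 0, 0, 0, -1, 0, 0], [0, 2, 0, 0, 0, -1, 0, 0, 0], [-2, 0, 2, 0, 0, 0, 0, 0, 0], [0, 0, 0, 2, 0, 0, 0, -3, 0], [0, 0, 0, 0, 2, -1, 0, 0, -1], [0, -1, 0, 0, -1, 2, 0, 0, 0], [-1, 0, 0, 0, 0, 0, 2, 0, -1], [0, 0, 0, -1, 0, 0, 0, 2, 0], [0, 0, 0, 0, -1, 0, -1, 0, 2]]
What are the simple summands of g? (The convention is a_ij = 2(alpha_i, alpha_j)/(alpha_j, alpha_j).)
C_7 (sp(14)) + G_2

The diagram associated to this matrix has two connected components: the simple roots {alpha_1, alpha_2, alpha_3, alpha_5, alpha_6, alpha_7, alpha_9} form a chain of 7 nodes with a double edge at one end; the terminal node there is the unique long simple root (C_7), and {alpha_4, alpha_8} form two nodes joined by a triple edge (G_2). A semisimple Lie algebra decomposes uniquely as the direct sum of simple ideals, one per connected component of its Dynkin diagram, so g ≅ C_7 ⊕ G_2 (dimension 105 + 14 = 119).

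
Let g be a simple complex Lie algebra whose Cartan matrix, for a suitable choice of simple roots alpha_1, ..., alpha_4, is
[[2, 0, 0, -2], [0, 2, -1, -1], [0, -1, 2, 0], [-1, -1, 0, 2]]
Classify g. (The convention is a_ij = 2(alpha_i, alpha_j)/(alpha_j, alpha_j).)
The matrix has rank 4 with 2's on the diagonal. Reading the off-diagonal entries as Dynkin edges (a single edge where a_ij = a_ji = -1; a double or triple edge where a_ij * a_ji = 2 or 3), the diagram is a chain of 4 nodes with a double edge at one end; the terminal node there is the unique long simple root (C_4). One simple-root ordering that puts it in standard form is (alpha_3, alpha_2, alpha_4, alpha_1). So the algebra is type C_4, i.e. sp(8).

C_4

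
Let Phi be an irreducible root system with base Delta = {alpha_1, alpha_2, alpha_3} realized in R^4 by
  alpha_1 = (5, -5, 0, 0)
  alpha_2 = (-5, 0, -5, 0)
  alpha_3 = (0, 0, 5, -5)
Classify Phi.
Compute the Cartan integers a_ij = 2(alpha_i, alpha_j)/(alpha_j, alpha_j); the resulting 3x3 Cartan matrix is
[[2, -1, 0], [-1, 2, -1], [0, -1, 2]].
All simple roots have the same length, so the diagram is simply laced. The associated Dynkin diagram is a chain of 3 nodes with single edges (A_3), so the type is A_3 (the algebra sl(4)).

A3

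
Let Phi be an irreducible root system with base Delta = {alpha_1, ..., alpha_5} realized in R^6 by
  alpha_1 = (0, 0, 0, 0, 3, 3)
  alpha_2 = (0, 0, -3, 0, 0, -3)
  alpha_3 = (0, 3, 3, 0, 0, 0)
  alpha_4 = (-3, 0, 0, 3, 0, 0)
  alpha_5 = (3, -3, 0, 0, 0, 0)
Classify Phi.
Compute the Cartan integers a_ij = 2(alpha_i, alpha_j)/(alpha_j, alpha_j); the resulting 5x5 Cartan matrix is
[[2, -1, 0, 0, 0], [-1, 2, -1, 0, 0], [0, -1, 2, 0, -1], [0, 0, 0, 2, -1], [0, 0, -1, -1, 2]].
All simple roots have the same length, so the diagram is simply laced. The associated Dynkin diagram is a chain of 5 nodes with single edges (A_5), so the type is A_5 (the algebra sl(6)).

A5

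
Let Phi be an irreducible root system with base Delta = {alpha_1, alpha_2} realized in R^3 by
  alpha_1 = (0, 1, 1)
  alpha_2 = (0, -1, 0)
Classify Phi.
B2

Compute the Cartan integers a_ij = 2(alpha_i, alpha_j)/(alpha_j, alpha_j); the resulting 2x2 Cartan matrix is
[[2, -2], [-1, 2]].
The roots have two lengths (squared-length ratio 2:1); the short ones are alpha_{2}. The associated Dynkin diagram is a chain of 2 nodes with a double edge at one end; the terminal node there is the unique short simple root (B_2), so the type is B_2 (the algebra so(5)).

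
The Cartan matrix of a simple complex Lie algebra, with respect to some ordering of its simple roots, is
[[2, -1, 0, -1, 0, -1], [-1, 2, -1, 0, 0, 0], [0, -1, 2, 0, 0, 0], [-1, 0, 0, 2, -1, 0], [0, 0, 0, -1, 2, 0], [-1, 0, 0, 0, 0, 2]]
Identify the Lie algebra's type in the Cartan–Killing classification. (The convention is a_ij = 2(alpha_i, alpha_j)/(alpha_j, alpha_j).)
E_6

The matrix has rank 6 with 2's on the diagonal. Reading the off-diagonal entries as Dynkin edges (a single edge where a_ij = a_ji = -1; a double or triple edge where a_ij * a_ji = 2 or 3), the diagram is a chain of 5 nodes with one extra node attached to the third node from one end (E_6). One simple-root ordering that puts it in standard form is (alpha_3, alpha_6, alpha_2, alpha_1, alpha_4, alpha_5). So the algebra is type E_6.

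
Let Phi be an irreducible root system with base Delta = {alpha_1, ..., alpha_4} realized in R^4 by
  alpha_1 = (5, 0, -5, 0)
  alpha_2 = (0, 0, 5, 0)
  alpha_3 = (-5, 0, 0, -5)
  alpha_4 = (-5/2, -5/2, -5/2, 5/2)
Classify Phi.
Compute the Cartan integers a_ij = 2(alpha_i, alpha_j)/(alpha_j, alpha_j); the resulting 4x4 Cartan matrix is
[[2, -2, -1, 0], [-1, 2, 0, -1], [-1, 0, 2, 0], [0, -1, 0, 2]].
The roots have two lengths (squared-length ratio 2:1); the short ones are alpha_{2,4}. The associated Dynkin diagram is a chain of 4 nodes with a double edge between the middle two (F_4), so the type is F_4.

type F_4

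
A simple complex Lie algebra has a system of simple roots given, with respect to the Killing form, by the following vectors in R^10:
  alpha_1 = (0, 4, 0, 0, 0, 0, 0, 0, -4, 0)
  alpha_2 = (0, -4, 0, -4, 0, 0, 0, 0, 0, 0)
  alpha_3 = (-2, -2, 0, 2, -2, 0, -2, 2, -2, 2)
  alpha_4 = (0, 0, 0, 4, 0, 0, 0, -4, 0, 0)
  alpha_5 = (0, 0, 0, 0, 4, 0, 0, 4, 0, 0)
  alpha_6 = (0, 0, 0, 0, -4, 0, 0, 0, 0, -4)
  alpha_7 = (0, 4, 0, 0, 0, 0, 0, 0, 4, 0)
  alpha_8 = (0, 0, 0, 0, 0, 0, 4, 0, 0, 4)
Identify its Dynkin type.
Compute the Cartan integers a_ij = 2(alpha_i, alpha_j)/(alpha_j, alpha_j); the resulting 8x8 Cartan matrix is
[[2, -1, 0, 0, 0, 0, 0, 0], [-1, 2, 0, -1, 0, 0, -1, 0], [0, 0, 2, 0, 0, 0, -1, 0], [0, -1, 0, 2, -1, 0, 0, 0], [0, 0, 0, -1, 2, -1, 0, 0], [0, 0, 0, 0, -1, 2, 0, -1], [0, -1, -1, 0, 0, 0, 2, 0], [0, 0, 0, 0, 0, -1, 0, 2]].
All simple roots have the same length, so the diagram is simply laced. The associated Dynkin diagram is a chain of 7 nodes with one extra node attached to the third node from one end (E_8), so the type is E_8.

E_8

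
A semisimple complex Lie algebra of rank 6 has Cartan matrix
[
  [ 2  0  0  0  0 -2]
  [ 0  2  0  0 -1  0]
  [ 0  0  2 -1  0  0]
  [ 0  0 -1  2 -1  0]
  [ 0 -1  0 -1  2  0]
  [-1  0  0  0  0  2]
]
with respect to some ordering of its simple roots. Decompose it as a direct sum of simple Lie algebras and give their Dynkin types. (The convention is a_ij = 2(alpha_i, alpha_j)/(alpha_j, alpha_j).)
A_4 (sl(5)) + B_2 (so(5))

The diagram associated to this matrix has two connected components: the simple roots {alpha_2, alpha_3, alpha_4, alpha_5} form a chain of 4 nodes with single edges (A_4), and {alpha_1, alpha_6} form a chain of 2 nodes with a double edge at one end; the terminal node there is the unique short simple root (B_2). A semisimple Lie algebra decomposes uniquely as the direct sum of simple ideals, one per connected component of its Dynkin diagram, so g ≅ A_4 ⊕ B_2 (dimension 24 + 10 = 34).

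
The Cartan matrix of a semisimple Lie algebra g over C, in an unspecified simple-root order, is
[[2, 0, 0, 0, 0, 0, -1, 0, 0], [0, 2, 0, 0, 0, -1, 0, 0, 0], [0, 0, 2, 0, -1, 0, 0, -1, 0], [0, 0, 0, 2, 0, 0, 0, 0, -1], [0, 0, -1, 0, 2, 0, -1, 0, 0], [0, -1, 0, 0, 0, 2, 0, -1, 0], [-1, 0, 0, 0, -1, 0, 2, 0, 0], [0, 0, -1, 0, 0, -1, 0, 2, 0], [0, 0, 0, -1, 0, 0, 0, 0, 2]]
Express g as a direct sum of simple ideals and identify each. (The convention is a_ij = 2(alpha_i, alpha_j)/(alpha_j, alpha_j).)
type A_2 ⊕ type A_7

The diagram associated to this matrix has two connected components: the simple roots {alpha_4, alpha_9} form a chain of 2 nodes with single edges (A_2), and {alpha_1, alpha_2, alpha_3, alpha_5, alpha_6, alpha_7, alpha_8} form a chain of 7 nodes with single edges (A_7). A semisimple Lie algebra decomposes uniquely as the direct sum of simple ideals, one per connected component of its Dynkin diagram, so g ≅ A_2 ⊕ A_7 (dimension 8 + 63 = 71).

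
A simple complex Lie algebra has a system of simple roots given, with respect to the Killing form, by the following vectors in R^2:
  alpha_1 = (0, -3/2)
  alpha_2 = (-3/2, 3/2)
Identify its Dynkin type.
Compute the Cartan integers a_ij = 2(alpha_i, alpha_j)/(alpha_j, alpha_j); the resulting 2x2 Cartan matrix is
[[2, -1], [-2, 2]].
The roots have two lengths (squared-length ratio 2:1); the short ones are alpha_{1}. The associated Dynkin diagram is a chain of 2 nodes with a double edge at one end; the terminal node there is the unique short simple root (B_2), so the type is B_2 (the algebra so(5)).

B2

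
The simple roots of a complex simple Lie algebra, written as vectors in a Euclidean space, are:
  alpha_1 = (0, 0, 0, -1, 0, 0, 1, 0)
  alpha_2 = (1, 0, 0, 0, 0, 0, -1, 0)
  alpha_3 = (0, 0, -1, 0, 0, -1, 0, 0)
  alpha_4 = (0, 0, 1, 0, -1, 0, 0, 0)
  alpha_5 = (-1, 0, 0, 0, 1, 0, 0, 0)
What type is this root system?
type A_5

Compute the Cartan integers a_ij = 2(alpha_i, alpha_j)/(alpha_j, alpha_j); the resulting 5x5 Cartan matrix is
[[2, -1, 0, 0, 0], [-1, 2, 0, 0, -1], [0, 0, 2, -1, 0], [0, 0, -1, 2, -1], [0, -1, 0, -1, 2]].
All simple roots have the same length, so the diagram is simply laced. The associated Dynkin diagram is a chain of 5 nodes with single edges (A_5), so the type is A_5 (the algebra sl(6)).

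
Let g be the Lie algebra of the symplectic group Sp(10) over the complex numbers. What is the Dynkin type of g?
C_5

This is sp(10), which has dimension 10(10+1)/2 = 55 and rank 10/2 = 5. In the classification of classical Lie algebras, the symplectic algebra sp(2n) has type C_n; here n = 5, so the Dynkin diagram is a chain of 5 nodes with a double edge at one end; the terminal node there is the unique long simple root (C_5). Hence the type is C_5.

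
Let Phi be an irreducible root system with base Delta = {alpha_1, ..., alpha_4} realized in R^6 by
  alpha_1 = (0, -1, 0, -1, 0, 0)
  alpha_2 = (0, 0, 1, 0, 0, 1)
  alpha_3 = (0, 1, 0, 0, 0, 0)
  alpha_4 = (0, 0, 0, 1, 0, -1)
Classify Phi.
Compute the Cartan integers a_ij = 2(alpha_i, alpha_j)/(alpha_j, alpha_j); the resulting 4x4 Cartan matrix is
[[2, 0, -2, -1], [0, 2, 0, -1], [-1, 0, 2, 0], [-1, -1, 0, 2]].
The roots have two lengths (squared-length ratio 2:1); the short ones are alpha_{3}. The associated Dynkin diagram is a chain of 4 nodes with a double edge at one end; the terminal node there is the unique short simple root (B_4), so the type is B_4 (the algebra so(9)).

B_4 (so(9))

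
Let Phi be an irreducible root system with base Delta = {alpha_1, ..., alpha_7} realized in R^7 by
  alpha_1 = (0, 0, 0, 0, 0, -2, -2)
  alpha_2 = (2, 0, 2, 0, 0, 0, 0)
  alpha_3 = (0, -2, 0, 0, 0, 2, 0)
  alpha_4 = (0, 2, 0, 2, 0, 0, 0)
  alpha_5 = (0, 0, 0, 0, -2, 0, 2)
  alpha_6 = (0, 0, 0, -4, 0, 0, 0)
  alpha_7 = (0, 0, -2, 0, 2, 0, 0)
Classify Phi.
Compute the Cartan integers a_ij = 2(alpha_i, alpha_j)/(alpha_j, alpha_j); the resulting 7x7 Cartan matrix is
[[2, 0, -1, 0, -1, 0, 0], [0, 2, 0, 0, 0, 0, -1], [-1, 0, 2, -1, 0, 0, 0], [0, 0, -1, 2, 0, -1, 0], [-1, 0, 0, 0, 2, 0, -1], [0, 0, 0, -2, 0, 2, 0], [0, -1, 0, 0, -1, 0, 2]].
The roots have two lengths (squared-length ratio 2:1); the short ones are alpha_{1,2,3,4,5,7}. The associated Dynkin diagram is a chain of 7 nodes with a double edge at one end; the terminal node there is the unique long simple root (C_7), so the type is C_7 (the algebra sp(14)).

C7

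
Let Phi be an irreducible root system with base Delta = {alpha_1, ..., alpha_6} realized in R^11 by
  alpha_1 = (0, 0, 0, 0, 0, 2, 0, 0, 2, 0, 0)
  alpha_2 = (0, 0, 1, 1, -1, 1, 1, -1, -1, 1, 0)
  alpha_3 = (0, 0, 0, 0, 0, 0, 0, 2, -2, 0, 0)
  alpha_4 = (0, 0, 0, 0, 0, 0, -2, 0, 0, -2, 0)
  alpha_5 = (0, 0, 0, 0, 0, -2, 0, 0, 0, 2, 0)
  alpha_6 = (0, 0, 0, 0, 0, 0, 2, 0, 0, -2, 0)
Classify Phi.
Compute the Cartan integers a_ij = 2(alpha_i, alpha_j)/(alpha_j, alpha_j); the resulting 6x6 Cartan matrix is
[[2, 0, -1, 0, -1, 0], [0, 2, 0, -1, 0, 0], [-1, 0, 2, 0, 0, 0], [0, -1, 0, 2, -1, 0], [-1, 0, 0, -1, 2, -1], [0, 0, 0, 0, -1, 2]].
All simple roots have the same length, so the diagram is simply laced. The associated Dynkin diagram is a chain of 5 nodes with one extra node attached to the third node from one end (E_6), so the type is E_6.

type E_6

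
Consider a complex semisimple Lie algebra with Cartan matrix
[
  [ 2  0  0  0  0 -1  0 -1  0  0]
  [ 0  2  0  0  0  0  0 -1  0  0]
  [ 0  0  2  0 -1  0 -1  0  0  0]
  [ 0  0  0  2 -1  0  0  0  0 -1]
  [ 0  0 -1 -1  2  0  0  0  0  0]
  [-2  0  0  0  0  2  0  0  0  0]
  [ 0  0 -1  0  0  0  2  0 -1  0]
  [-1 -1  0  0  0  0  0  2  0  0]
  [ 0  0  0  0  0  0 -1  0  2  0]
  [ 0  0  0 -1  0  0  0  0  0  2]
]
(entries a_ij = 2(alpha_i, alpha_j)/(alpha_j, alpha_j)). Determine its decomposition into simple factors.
A_6 (sl(7)) + C_4 (sp(8))

The diagram associated to this matrix has two connected components: the simple roots {alpha_3, alpha_4, alpha_5, alpha_7, alpha_9, alpha_10} form a chain of 6 nodes with single edges (A_6), and {alpha_1, alpha_2, alpha_6, alpha_8} form a chain of 4 nodes with a double edge at one end; the terminal node there is the unique long simple root (C_4). A semisimple Lie algebra decomposes uniquely as the direct sum of simple ideals, one per connected component of its Dynkin diagram, so g ≅ A_6 ⊕ C_4 (dimension 48 + 36 = 84).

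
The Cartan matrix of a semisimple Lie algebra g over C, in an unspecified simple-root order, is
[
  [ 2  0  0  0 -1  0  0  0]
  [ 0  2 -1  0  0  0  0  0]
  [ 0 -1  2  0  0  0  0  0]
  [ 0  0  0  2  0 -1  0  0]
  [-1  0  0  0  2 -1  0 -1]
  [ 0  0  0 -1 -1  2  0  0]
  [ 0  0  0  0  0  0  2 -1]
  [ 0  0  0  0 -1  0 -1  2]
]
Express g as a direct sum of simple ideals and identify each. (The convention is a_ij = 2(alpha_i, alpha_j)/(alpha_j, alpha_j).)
A2 + E6

The diagram associated to this matrix has two connected components: the simple roots {alpha_2, alpha_3} form a chain of 2 nodes with single edges (A_2), and {alpha_1, alpha_4, alpha_5, alpha_6, alpha_7, alpha_8} form a chain of 5 nodes with one extra node attached to the third node from one end (E_6). A semisimple Lie algebra decomposes uniquely as the direct sum of simple ideals, one per connected component of its Dynkin diagram, so g ≅ A_2 ⊕ E_6 (dimension 8 + 78 = 86).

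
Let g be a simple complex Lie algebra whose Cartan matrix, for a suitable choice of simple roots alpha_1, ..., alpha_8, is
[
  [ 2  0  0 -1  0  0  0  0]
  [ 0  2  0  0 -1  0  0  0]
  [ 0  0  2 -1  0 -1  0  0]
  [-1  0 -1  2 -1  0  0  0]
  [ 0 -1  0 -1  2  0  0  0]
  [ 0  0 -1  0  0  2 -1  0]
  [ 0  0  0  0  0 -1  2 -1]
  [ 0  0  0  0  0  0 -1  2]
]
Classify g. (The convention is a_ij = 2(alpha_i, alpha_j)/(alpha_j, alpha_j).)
E_8

The matrix has rank 8 with 2's on the diagonal. Reading the off-diagonal entries as Dynkin edges (a single edge where a_ij = a_ji = -1; a double or triple edge where a_ij * a_ji = 2 or 3), the diagram is a chain of 7 nodes with one extra node attached to the third node from one end (E_8). One simple-root ordering that puts it in standard form is (alpha_2, alpha_1, alpha_5, alpha_4, alpha_3, alpha_6, alpha_7, alpha_8). So the algebra is type E_8.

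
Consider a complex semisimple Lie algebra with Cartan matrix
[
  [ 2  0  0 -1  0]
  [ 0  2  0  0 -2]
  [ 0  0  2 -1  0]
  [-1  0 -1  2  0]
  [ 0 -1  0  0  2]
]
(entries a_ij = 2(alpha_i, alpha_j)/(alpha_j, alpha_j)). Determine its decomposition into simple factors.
A_3 ⊕ B_2

The diagram associated to this matrix has two connected components: the simple roots {alpha_1, alpha_3, alpha_4} form a chain of 3 nodes with single edges (A_3), and {alpha_2, alpha_5} form a chain of 2 nodes with a double edge at one end; the terminal node there is the unique short simple root (B_2). A semisimple Lie algebra decomposes uniquely as the direct sum of simple ideals, one per connected component of its Dynkin diagram, so g ≅ A_3 ⊕ B_2 (dimension 15 + 10 = 25).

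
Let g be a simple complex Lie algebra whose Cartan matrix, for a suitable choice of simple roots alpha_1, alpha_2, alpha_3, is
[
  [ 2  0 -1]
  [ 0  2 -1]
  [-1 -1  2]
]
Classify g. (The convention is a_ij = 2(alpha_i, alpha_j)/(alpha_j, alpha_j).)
The matrix has rank 3 with 2's on the diagonal. Reading the off-diagonal entries as Dynkin edges (a single edge where a_ij = a_ji = -1; a double or triple edge where a_ij * a_ji = 2 or 3), the diagram is a chain of 3 nodes with single edges (A_3). One simple-root ordering that puts it in standard form is (alpha_1, alpha_3, alpha_2). So the algebra is type A_3, i.e. sl(4).

A3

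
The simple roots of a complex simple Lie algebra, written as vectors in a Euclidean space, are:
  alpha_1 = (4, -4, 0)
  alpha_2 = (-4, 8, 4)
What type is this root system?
Compute the Cartan integers a_ij = 2(alpha_i, alpha_j)/(alpha_j, alpha_j); the resulting 2x2 Cartan matrix is
[[2, -1], [-3, 2]].
The roots have two lengths (squared-length ratio 3:1); the short ones are alpha_{1}. The associated Dynkin diagram is two nodes joined by a triple edge (G_2), so the type is G_2.

G2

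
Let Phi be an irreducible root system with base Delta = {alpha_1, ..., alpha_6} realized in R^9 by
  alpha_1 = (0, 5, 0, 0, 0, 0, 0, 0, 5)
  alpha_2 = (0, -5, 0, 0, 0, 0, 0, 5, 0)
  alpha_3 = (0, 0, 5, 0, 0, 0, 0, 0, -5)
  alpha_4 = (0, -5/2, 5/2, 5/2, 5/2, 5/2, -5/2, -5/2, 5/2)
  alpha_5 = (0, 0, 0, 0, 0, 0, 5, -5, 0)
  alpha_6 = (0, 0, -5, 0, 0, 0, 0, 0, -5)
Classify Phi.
Compute the Cartan integers a_ij = 2(alpha_i, alpha_j)/(alpha_j, alpha_j); the resulting 6x6 Cartan matrix is
[[2, -1, -1, 0, 0, -1], [-1, 2, 0, 0, -1, 0], [-1, 0, 2, 0, 0, 0], [0, 0, 0, 2, 0, -1], [0, -1, 0, 0, 2, 0], [-1, 0, 0, -1, 0, 2]].
All simple roots have the same length, so the diagram is simply laced. The associated Dynkin diagram is a chain of 5 nodes with one extra node attached to the third node from one end (E_6), so the type is E_6.

E6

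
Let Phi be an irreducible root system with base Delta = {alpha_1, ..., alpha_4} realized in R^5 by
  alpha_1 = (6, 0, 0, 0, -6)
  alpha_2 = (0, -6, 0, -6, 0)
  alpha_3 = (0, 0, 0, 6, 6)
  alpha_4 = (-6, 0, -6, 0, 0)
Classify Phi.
Compute the Cartan integers a_ij = 2(alpha_i, alpha_j)/(alpha_j, alpha_j); the resulting 4x4 Cartan matrix is
[[2, 0, -1, -1], [0, 2, -1, 0], [-1, -1, 2, 0], [-1, 0, 0, 2]].
All simple roots have the same length, so the diagram is simply laced. The associated Dynkin diagram is a chain of 4 nodes with single edges (A_4), so the type is A_4 (the algebra sl(5)).

A_4 (sl(5))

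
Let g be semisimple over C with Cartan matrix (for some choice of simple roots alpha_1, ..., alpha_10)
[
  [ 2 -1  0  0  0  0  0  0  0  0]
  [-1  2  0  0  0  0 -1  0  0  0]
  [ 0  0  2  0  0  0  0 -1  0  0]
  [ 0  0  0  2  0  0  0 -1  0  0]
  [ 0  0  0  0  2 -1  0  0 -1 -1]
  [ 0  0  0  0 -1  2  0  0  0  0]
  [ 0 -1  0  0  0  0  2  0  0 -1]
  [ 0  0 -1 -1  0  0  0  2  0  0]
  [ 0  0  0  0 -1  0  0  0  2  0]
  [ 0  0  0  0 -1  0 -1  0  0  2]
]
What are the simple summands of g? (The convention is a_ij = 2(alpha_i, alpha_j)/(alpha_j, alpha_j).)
A3 + D7

The diagram associated to this matrix has two connected components: the simple roots {alpha_3, alpha_4, alpha_8} form a chain of 3 nodes with single edges (A_3), and {alpha_1, alpha_2, alpha_5, alpha_6, alpha_7, alpha_9, alpha_10} form a chain of 5 nodes with a fork of two nodes at one end (D_7). A semisimple Lie algebra decomposes uniquely as the direct sum of simple ideals, one per connected component of its Dynkin diagram, so g ≅ A_3 ⊕ D_7 (dimension 15 + 91 = 106).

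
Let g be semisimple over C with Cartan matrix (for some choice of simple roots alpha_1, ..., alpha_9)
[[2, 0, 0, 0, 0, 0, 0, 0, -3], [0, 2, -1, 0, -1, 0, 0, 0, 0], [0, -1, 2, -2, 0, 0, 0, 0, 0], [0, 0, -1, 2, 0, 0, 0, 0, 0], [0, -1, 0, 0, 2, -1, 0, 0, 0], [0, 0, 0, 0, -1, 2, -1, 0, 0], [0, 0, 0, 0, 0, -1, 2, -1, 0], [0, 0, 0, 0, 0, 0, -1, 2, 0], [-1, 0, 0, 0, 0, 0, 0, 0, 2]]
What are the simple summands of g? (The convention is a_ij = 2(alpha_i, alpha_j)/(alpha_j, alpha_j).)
The diagram associated to this matrix has two connected components: the simple roots {alpha_2, alpha_3, alpha_4, alpha_5, alpha_6, alpha_7, alpha_8} form a chain of 7 nodes with a double edge at one end; the terminal node there is the unique short simple root (B_7), and {alpha_1, alpha_9} form two nodes joined by a triple edge (G_2). A semisimple Lie algebra decomposes uniquely as the direct sum of simple ideals, one per connected component of its Dynkin diagram, so g ≅ B_7 ⊕ G_2 (dimension 105 + 14 = 119).

B_7 + G_2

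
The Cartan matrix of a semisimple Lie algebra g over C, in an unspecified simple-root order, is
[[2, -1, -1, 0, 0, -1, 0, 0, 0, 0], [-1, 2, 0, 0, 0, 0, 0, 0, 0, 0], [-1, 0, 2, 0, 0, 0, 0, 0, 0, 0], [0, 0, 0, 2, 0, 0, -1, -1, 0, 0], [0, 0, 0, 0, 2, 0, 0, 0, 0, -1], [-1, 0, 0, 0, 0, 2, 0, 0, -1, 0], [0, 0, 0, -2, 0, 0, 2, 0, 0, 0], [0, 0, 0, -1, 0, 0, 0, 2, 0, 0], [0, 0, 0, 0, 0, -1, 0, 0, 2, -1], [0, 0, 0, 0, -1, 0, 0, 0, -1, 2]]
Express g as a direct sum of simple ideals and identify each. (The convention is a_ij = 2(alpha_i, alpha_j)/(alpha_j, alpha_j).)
C_3 (sp(6)) ⊕ D_7 (so(14))

The diagram associated to this matrix has two connected components: the simple roots {alpha_4, alpha_7, alpha_8} form a chain of 3 nodes with a double edge at one end; the terminal node there is the unique long simple root (C_3), and {alpha_1, alpha_2, alpha_3, alpha_5, alpha_6, alpha_9, alpha_10} form a chain of 5 nodes with a fork of two nodes at one end (D_7). A semisimple Lie algebra decomposes uniquely as the direct sum of simple ideals, one per connected component of its Dynkin diagram, so g ≅ C_3 ⊕ D_7 (dimension 21 + 91 = 112).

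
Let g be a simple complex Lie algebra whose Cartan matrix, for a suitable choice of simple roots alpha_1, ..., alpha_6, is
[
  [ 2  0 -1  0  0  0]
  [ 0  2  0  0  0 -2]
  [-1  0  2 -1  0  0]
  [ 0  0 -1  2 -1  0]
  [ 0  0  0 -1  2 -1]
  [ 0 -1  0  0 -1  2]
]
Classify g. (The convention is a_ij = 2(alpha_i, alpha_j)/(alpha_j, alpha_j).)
The matrix has rank 6 with 2's on the diagonal. Reading the off-diagonal entries as Dynkin edges (a single edge where a_ij = a_ji = -1; a double or triple edge where a_ij * a_ji = 2 or 3), the diagram is a chain of 6 nodes with a double edge at one end; the terminal node there is the unique long simple root (C_6). One simple-root ordering that puts it in standard form is (alpha_1, alpha_3, alpha_4, alpha_5, alpha_6, alpha_2). So the algebra is type C_6, i.e. sp(12).

C6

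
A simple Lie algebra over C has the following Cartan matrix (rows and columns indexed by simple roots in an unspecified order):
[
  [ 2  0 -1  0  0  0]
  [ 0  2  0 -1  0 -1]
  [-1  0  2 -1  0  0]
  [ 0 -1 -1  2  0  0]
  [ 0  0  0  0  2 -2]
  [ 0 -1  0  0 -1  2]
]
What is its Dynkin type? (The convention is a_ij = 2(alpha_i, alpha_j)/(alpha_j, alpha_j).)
The matrix has rank 6 with 2's on the diagonal. Reading the off-diagonal entries as Dynkin edges (a single edge where a_ij = a_ji = -1; a double or triple edge where a_ij * a_ji = 2 or 3), the diagram is a chain of 6 nodes with a double edge at one end; the terminal node there is the unique long simple root (C_6). One simple-root ordering that puts it in standard form is (alpha_1, alpha_3, alpha_4, alpha_2, alpha_6, alpha_5). So the algebra is type C_6, i.e. sp(12).

type C_6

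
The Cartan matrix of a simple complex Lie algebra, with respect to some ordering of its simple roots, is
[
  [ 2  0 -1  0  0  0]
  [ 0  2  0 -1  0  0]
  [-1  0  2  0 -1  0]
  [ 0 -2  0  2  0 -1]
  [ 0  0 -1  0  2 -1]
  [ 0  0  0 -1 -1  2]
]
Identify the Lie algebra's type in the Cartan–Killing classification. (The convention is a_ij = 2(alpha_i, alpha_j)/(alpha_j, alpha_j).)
B_6

The matrix has rank 6 with 2's on the diagonal. Reading the off-diagonal entries as Dynkin edges (a single edge where a_ij = a_ji = -1; a double or triple edge where a_ij * a_ji = 2 or 3), the diagram is a chain of 6 nodes with a double edge at one end; the terminal node there is the unique short simple root (B_6). One simple-root ordering that puts it in standard form is (alpha_1, alpha_3, alpha_5, alpha_6, alpha_4, alpha_2). So the algebra is type B_6, i.e. so(13).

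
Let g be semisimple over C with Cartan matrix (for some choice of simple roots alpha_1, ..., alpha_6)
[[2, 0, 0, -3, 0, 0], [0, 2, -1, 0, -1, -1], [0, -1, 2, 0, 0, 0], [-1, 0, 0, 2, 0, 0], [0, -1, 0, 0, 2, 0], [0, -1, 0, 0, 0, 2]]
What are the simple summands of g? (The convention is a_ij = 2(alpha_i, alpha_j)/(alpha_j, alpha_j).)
The diagram associated to this matrix has two connected components: the simple roots {alpha_2, alpha_3, alpha_5, alpha_6} form a chain of 2 nodes with a fork of two nodes at one end (D_4), and {alpha_1, alpha_4} form two nodes joined by a triple edge (G_2). A semisimple Lie algebra decomposes uniquely as the direct sum of simple ideals, one per connected component of its Dynkin diagram, so g ≅ D_4 ⊕ G_2 (dimension 28 + 14 = 42).

type D_4 ⊕ type G_2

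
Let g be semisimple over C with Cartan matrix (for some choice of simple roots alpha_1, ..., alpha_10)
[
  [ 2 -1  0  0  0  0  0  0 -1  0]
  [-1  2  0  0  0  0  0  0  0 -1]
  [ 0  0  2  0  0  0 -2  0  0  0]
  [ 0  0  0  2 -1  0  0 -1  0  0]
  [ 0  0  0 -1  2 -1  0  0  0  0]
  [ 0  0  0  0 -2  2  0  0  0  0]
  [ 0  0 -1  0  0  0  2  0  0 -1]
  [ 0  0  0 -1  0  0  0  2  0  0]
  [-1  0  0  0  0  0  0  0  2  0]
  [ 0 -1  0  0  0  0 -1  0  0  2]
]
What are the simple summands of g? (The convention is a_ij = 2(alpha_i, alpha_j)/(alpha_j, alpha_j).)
The diagram associated to this matrix has two connected components: the simple roots {alpha_4, alpha_5, alpha_6, alpha_8} form a chain of 4 nodes with a double edge at one end; the terminal node there is the unique long simple root (C_4), and {alpha_1, alpha_2, alpha_3, alpha_7, alpha_9, alpha_10} form a chain of 6 nodes with a double edge at one end; the terminal node there is the unique long simple root (C_6). A semisimple Lie algebra decomposes uniquely as the direct sum of simple ideals, one per connected component of its Dynkin diagram, so g ≅ C_4 ⊕ C_6 (dimension 36 + 78 = 114).

type C_4 + type C_6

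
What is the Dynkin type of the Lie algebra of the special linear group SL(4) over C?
type A_3

This is sl(4), which has dimension 4^2 - 1 = 15 and rank 4 - 1 = 3 (a Cartan subalgebra is the diagonal traceless matrices). In the classification of classical Lie algebras, the special linear algebra sl(n+1) has type A_n; here n = 3, so the Dynkin diagram is a chain of 3 nodes with single edges (A_3). Hence the type is A_3.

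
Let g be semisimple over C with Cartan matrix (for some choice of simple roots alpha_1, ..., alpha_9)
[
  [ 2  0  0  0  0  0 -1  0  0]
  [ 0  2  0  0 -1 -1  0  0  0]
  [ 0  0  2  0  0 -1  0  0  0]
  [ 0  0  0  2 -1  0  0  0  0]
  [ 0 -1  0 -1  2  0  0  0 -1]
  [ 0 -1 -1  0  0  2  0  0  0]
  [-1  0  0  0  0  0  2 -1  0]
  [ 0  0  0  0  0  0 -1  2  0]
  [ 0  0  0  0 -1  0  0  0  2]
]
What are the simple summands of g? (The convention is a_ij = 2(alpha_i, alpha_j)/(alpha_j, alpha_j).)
The diagram associated to this matrix has two connected components: the simple roots {alpha_1, alpha_7, alpha_8} form a chain of 3 nodes with single edges (A_3), and {alpha_2, alpha_3, alpha_4, alpha_5, alpha_6, alpha_9} form a chain of 4 nodes with a fork of two nodes at one end (D_6). A semisimple Lie algebra decomposes uniquely as the direct sum of simple ideals, one per connected component of its Dynkin diagram, so g ≅ A_3 ⊕ D_6 (dimension 15 + 66 = 81).

type A_3 ⊕ type D_6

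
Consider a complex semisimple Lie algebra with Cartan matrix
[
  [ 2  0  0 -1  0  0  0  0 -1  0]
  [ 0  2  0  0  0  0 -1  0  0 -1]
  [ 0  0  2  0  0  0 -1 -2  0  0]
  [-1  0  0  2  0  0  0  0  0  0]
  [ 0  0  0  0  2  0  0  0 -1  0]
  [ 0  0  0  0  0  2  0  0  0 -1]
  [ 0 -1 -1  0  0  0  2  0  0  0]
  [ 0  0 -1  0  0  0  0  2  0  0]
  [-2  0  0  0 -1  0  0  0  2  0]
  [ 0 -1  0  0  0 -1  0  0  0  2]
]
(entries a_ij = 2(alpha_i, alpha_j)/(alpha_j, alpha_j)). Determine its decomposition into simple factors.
The diagram associated to this matrix has two connected components: the simple roots {alpha_2, alpha_3, alpha_6, alpha_7, alpha_8, alpha_10} form a chain of 6 nodes with a double edge at one end; the terminal node there is the unique short simple root (B_6), and {alpha_1, alpha_4, alpha_5, alpha_9} form a chain of 4 nodes with a double edge between the middle two (F_4). A semisimple Lie algebra decomposes uniquely as the direct sum of simple ideals, one per connected component of its Dynkin diagram, so g ≅ B_6 ⊕ F_4 (dimension 78 + 52 = 130).

B6 ⊕ F4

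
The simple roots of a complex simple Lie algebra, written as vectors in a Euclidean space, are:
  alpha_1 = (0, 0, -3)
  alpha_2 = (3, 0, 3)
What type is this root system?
Compute the Cartan integers a_ij = 2(alpha_i, alpha_j)/(alpha_j, alpha_j); the resulting 2x2 Cartan matrix is
[[2, -1], [-2, 2]].
The roots have two lengths (squared-length ratio 2:1); the short ones are alpha_{1}. The associated Dynkin diagram is a chain of 2 nodes with a double edge at one end; the terminal node there is the unique short simple root (B_2), so the type is B_2 (the algebra so(5)).

type B_2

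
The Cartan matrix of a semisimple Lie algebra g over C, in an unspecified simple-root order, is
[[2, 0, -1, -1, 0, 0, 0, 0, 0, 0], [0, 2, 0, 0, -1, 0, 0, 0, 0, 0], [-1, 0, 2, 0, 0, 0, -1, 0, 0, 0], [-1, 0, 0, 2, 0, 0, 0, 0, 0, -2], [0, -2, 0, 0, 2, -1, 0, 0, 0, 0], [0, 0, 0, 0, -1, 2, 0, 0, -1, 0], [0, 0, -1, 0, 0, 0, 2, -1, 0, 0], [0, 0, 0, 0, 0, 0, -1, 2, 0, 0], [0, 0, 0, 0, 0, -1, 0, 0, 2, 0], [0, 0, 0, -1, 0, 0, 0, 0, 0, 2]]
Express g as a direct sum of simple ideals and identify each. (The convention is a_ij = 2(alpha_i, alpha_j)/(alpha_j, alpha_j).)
B4 ⊕ B6

The diagram associated to this matrix has two connected components: the simple roots {alpha_2, alpha_5, alpha_6, alpha_9} form a chain of 4 nodes with a double edge at one end; the terminal node there is the unique short simple root (B_4), and {alpha_1, alpha_3, alpha_4, alpha_7, alpha_8, alpha_10} form a chain of 6 nodes with a double edge at one end; the terminal node there is the unique short simple root (B_6). A semisimple Lie algebra decomposes uniquely as the direct sum of simple ideals, one per connected component of its Dynkin diagram, so g ≅ B_4 ⊕ B_6 (dimension 36 + 78 = 114).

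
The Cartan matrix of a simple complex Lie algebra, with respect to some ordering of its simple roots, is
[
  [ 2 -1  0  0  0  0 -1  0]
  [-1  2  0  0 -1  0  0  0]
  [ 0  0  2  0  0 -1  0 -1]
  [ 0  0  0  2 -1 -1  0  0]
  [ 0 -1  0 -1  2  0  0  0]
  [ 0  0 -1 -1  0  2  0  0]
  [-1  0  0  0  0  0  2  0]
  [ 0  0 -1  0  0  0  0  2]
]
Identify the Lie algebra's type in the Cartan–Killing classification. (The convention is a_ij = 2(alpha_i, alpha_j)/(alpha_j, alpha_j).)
A_8

The matrix has rank 8 with 2's on the diagonal. Reading the off-diagonal entries as Dynkin edges (a single edge where a_ij = a_ji = -1; a double or triple edge where a_ij * a_ji = 2 or 3), the diagram is a chain of 8 nodes with single edges (A_8). One simple-root ordering that puts it in standard form is (alpha_8, alpha_3, alpha_6, alpha_4, alpha_5, alpha_2, alpha_1, alpha_7). So the algebra is type A_8, i.e. sl(9).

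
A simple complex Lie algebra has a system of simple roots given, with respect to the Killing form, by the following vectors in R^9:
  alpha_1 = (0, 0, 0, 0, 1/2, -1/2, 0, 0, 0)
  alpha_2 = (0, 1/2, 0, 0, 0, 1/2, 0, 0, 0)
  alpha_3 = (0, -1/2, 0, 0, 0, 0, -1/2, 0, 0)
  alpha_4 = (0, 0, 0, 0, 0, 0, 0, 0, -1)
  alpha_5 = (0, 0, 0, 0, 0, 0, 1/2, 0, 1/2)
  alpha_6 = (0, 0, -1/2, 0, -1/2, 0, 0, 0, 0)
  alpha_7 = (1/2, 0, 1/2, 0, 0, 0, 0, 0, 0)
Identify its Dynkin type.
C_7 (sp(14))

Compute the Cartan integers a_ij = 2(alpha_i, alpha_j)/(alpha_j, alpha_j); the resulting 7x7 Cartan matrix is
[[2, -1, 0, 0, 0, -1, 0], [-1, 2, -1, 0, 0, 0, 0], [0, -1, 2, 0, -1, 0, 0], [0, 0, 0, 2, -2, 0, 0], [0, 0, -1, -1, 2, 0, 0], [-1, 0, 0, 0, 0, 2, -1], [0, 0, 0, 0, 0, -1, 2]].
The roots have two lengths (squared-length ratio 2:1); the short ones are alpha_{1,2,3,5,6,7}. The associated Dynkin diagram is a chain of 7 nodes with a double edge at one end; the terminal node there is the unique long simple root (C_7), so the type is C_7 (the algebra sp(14)).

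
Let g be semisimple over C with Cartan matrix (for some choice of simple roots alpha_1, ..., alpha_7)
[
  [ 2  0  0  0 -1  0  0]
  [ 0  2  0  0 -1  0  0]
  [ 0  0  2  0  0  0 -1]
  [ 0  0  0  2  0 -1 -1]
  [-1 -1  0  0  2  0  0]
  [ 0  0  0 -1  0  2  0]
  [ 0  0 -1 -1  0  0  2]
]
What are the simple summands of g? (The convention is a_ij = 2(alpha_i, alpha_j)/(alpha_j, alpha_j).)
The diagram associated to this matrix has two connected components: the simple roots {alpha_1, alpha_2, alpha_5} form a chain of 3 nodes with single edges (A_3), and {alpha_3, alpha_4, alpha_6, alpha_7} form a chain of 4 nodes with single edges (A_4). A semisimple Lie algebra decomposes uniquely as the direct sum of simple ideals, one per connected component of its Dynkin diagram, so g ≅ A_3 ⊕ A_4 (dimension 15 + 24 = 39).

A3 ⊕ A4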